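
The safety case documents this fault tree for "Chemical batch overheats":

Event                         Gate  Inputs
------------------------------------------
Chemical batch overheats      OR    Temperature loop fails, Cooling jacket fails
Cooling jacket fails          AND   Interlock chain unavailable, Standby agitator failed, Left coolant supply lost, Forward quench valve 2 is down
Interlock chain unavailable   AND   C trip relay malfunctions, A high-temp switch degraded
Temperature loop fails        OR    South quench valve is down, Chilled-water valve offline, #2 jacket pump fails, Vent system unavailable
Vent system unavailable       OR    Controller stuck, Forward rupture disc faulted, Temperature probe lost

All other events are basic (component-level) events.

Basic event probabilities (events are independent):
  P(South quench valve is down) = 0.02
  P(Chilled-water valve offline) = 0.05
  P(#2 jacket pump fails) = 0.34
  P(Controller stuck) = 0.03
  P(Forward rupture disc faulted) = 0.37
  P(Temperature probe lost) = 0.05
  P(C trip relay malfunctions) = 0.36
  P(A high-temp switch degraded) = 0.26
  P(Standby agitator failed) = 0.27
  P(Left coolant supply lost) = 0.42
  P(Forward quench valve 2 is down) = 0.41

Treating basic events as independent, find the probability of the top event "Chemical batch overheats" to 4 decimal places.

P(Vent system unavailable) [OR] = 1 − (1−0.03) × (1−0.37) × (1−0.05) = 0.419455
P(Temperature loop fails) [OR] = 1 − (1−0.02) × (1−0.05) × (1−0.34) × (1−0.419455) = 0.643278
P(Interlock chain unavailable) [AND] = 0.36 × 0.26 = 0.093600
P(Cooling jacket fails) [AND] = 0.093600 × 0.27 × 0.42 × 0.41 = 0.004352
P(Chemical batch overheats) [OR] = 1 − (1−0.643278) × (1−0.004352) = 0.644830
Rounded to 4 decimal places: P(Chemical batch overheats) ≈ 0.6448.

0.6448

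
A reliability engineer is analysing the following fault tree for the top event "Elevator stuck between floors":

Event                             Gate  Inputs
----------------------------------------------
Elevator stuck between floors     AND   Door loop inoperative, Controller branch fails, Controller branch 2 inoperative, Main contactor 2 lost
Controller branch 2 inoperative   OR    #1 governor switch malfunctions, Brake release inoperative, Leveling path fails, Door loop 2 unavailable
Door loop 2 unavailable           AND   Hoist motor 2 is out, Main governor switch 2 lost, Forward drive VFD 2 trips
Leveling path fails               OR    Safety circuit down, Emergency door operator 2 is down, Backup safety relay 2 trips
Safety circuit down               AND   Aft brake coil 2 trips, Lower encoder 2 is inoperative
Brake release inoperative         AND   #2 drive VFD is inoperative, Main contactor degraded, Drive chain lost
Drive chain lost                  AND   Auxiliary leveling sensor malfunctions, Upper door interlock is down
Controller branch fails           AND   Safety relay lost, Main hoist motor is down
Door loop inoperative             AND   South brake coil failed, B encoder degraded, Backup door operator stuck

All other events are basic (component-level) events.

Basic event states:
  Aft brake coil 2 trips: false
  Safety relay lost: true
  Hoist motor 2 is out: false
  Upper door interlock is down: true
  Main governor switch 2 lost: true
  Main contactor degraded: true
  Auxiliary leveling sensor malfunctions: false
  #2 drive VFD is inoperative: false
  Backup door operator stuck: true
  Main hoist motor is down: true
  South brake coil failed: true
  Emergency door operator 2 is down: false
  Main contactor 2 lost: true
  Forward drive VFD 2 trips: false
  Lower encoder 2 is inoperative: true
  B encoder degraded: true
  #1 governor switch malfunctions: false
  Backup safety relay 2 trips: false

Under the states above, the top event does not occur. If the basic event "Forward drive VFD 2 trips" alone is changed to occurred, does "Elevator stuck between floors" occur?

Counterfactual: set "Forward drive VFD 2 trips" to occurred.
Door loop inoperative [AND]: South brake coil failed=occurs, B encoder degraded=occurs, Backup door operator stuck=occurs → all inputs occur → occurs.
Controller branch fails [AND]: Safety relay lost=occurs, Main hoist motor is down=occurs → all inputs occur → occurs.
Drive chain lost [AND]: Auxiliary leveling sensor malfunctions=not, Upper door interlock is down=occurs → not all inputs occur → does not occur.
Brake release inoperative [AND]: #2 drive VFD is inoperative=not, Main contactor degraded=occurs, Drive chain lost=not → not all inputs occur → does not occur.
Safety circuit down [AND]: Aft brake coil 2 trips=not, Lower encoder 2 is inoperative=occurs → not all inputs occur → does not occur.
Leveling path fails [OR]: Safety circuit down=not, Emergency door operator 2 is down=not, Backup safety relay 2 trips=not → no input occurs → does not occur.
Door loop 2 unavailable [AND]: Hoist motor 2 is out=not, Main governor switch 2 lost=occurs, Forward drive VFD 2 trips=occurs → not all inputs occur → does not occur.
Controller branch 2 inoperative [OR]: #1 governor switch malfunctions=not, Brake release inoperative=not, Leveling path fails=not, Door loop 2 unavailable=not → no input occurs → does not occur.
Elevator stuck between floors [AND]: Door loop inoperative=occurs, Controller branch fails=occurs, Controller branch 2 inoperative=not, Main contactor 2 lost=occurs → not all inputs occur → does not occur.

No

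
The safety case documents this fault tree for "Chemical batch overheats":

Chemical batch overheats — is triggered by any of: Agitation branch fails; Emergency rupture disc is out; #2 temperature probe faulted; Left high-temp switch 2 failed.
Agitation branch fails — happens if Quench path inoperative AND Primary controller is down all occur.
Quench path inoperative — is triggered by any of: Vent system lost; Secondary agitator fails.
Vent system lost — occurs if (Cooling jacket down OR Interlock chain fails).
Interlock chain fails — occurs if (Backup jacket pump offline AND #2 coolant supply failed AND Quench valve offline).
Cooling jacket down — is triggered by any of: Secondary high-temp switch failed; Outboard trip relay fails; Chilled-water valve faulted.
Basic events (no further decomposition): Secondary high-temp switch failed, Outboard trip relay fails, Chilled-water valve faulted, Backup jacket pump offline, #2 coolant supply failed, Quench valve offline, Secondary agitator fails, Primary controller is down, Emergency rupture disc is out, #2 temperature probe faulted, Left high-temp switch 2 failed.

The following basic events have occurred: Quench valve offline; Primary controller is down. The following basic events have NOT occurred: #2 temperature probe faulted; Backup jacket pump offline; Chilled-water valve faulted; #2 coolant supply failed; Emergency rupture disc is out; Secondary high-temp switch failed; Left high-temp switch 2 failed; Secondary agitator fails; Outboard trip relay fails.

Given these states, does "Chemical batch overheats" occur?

No

Cooling jacket down [OR]: Secondary high-temp switch failed=not, Outboard trip relay fails=not, Chilled-water valve faulted=not → no input occurs → does not occur.
Interlock chain fails [AND]: Backup jacket pump offline=not, #2 coolant supply failed=not, Quench valve offline=occurs → not all inputs occur → does not occur.
Vent system lost [OR]: Cooling jacket down=not, Interlock chain fails=not → no input occurs → does not occur.
Quench path inoperative [OR]: Vent system lost=not, Secondary agitator fails=not → no input occurs → does not occur.
Agitation branch fails [AND]: Quench path inoperative=not, Primary controller is down=occurs → not all inputs occur → does not occur.
Chemical batch overheats [OR]: Agitation branch fails=not, Emergency rupture disc is out=not, #2 temperature probe faulted=not, Left high-temp switch 2 failed=not → no input occurs → does not occur.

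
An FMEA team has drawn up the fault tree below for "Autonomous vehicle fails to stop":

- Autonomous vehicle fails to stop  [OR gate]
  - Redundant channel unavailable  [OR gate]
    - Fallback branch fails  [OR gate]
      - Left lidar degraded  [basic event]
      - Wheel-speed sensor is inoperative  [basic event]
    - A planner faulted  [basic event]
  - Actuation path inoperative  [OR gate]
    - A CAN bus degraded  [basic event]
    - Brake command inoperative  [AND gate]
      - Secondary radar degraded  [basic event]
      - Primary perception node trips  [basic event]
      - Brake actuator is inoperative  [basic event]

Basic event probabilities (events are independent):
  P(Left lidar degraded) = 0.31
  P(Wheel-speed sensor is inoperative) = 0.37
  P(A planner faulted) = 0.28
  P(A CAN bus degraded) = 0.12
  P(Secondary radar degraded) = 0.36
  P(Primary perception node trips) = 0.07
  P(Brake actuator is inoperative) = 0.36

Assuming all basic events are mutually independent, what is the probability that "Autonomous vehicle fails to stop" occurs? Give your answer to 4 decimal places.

P(Fallback branch fails) [OR] = 1 − (1−0.31) × (1−0.37) = 0.565300
P(Redundant channel unavailable) [OR] = 1 − (1−0.565300) × (1−0.28) = 0.687016
P(Brake command inoperative) [AND] = 0.36 × 0.07 × 0.36 = 0.009072
P(Actuation path inoperative) [OR] = 1 − (1−0.12) × (1−0.009072) = 0.127983
P(Autonomous vehicle fails to stop) [OR] = 1 − (1−0.687016) × (1−0.127983) = 0.727073
Rounded to 4 decimal places: P(Autonomous vehicle fails to stop) ≈ 0.7271.

0.7271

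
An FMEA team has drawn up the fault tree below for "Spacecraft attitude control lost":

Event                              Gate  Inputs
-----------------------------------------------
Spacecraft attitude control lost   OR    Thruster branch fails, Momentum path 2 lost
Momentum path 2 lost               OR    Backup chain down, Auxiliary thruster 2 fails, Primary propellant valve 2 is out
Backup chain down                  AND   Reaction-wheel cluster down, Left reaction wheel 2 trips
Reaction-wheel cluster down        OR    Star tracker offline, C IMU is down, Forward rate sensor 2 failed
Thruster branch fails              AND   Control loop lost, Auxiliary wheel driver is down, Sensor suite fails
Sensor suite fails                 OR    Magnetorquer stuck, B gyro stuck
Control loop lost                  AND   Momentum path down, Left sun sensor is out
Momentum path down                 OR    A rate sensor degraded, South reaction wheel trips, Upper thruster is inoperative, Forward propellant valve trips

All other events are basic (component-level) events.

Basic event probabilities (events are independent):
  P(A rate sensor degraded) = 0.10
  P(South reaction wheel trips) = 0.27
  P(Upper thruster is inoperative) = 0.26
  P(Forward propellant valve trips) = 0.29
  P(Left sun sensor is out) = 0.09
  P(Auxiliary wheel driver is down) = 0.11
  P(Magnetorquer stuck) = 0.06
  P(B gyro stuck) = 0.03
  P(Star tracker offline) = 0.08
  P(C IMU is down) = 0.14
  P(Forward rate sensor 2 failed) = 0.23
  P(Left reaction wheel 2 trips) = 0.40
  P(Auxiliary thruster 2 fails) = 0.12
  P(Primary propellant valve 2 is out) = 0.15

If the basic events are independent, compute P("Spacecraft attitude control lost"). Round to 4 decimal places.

0.3693

P(Momentum path down) [OR] = 1 − (1−0.10) × (1−0.27) × (1−0.26) × (1−0.29) = 0.654812
P(Control loop lost) [AND] = 0.654812 × 0.09 = 0.058933
P(Sensor suite fails) [OR] = 1 − (1−0.06) × (1−0.03) = 0.088200
P(Thruster branch fails) [AND] = 0.058933 × 0.11 × 0.088200 = 0.000572
P(Reaction-wheel cluster down) [OR] = 1 − (1−0.08) × (1−0.14) × (1−0.23) = 0.390776
P(Backup chain down) [AND] = 0.390776 × 0.40 = 0.156310
P(Momentum path 2 lost) [OR] = 1 − (1−0.156310) × (1−0.12) × (1−0.15) = 0.368920
P(Spacecraft attitude control lost) [OR] = 1 − (1−0.000572) × (1−0.368920) = 0.369281
Rounded to 4 decimal places: P(Spacecraft attitude control lost) ≈ 0.3693.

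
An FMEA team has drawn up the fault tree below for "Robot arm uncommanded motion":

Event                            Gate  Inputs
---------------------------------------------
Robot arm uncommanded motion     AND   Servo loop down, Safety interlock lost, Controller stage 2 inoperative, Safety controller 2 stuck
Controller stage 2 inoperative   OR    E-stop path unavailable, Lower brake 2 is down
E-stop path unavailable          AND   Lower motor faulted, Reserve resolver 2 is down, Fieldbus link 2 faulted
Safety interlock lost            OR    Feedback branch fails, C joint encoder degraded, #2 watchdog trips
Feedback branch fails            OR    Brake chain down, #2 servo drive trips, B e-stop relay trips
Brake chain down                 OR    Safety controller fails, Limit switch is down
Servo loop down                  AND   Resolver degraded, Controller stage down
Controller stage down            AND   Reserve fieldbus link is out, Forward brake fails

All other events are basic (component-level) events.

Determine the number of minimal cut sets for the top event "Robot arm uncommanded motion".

Controller stage down [AND]: one cut set from each child combined → 1 × 1 = 1 cut set(s).
Servo loop down [AND]: one cut set from each child combined → 1 × 1 = 1 cut set(s).
Brake chain down [OR]: union of children's cut sets → 2 cut set(s).
Feedback branch fails [OR]: union of children's cut sets → 4 cut set(s).
Safety interlock lost [OR]: union of children's cut sets → 6 cut set(s).
E-stop path unavailable [AND]: one cut set from each child combined → 1 × 1 × 1 = 1 cut set(s).
Controller stage 2 inoperative [OR]: union of children's cut sets → 2 cut set(s).
Robot arm uncommanded motion [AND]: one cut set from each child combined → 1 × 6 × 2 × 1 = 12 cut set(s).

12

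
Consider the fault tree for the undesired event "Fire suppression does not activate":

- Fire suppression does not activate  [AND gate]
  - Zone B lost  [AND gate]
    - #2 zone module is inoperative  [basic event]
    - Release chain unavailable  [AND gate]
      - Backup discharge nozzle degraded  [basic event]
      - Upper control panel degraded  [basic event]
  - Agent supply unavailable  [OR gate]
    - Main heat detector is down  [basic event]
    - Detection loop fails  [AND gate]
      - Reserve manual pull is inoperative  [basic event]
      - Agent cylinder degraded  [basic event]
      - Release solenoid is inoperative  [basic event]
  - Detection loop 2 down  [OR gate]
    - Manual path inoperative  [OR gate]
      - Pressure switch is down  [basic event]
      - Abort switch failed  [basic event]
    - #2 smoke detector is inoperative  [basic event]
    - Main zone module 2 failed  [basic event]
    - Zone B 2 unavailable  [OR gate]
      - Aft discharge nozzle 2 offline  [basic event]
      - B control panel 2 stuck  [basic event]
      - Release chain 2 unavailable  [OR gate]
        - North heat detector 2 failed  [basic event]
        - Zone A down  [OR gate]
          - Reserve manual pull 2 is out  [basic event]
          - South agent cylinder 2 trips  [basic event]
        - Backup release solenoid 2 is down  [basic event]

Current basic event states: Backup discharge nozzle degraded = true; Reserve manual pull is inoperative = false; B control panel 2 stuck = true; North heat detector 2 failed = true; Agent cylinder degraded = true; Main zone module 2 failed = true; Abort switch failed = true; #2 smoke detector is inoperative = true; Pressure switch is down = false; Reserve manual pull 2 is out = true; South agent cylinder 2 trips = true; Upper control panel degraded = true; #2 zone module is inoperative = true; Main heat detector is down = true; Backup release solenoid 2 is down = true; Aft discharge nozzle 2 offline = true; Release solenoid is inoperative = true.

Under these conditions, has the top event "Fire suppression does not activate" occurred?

Release chain unavailable [AND]: Backup discharge nozzle degraded=occurs, Upper control panel degraded=occurs → all inputs occur → occurs.
Zone B lost [AND]: #2 zone module is inoperative=occurs, Release chain unavailable=occurs → all inputs occur → occurs.
Detection loop fails [AND]: Reserve manual pull is inoperative=not, Agent cylinder degraded=occurs, Release solenoid is inoperative=occurs → not all inputs occur → does not occur.
Agent supply unavailable [OR]: Main heat detector is down=occurs, Detection loop fails=not → at least one input occurs → occurs.
Manual path inoperative [OR]: Pressure switch is down=not, Abort switch failed=occurs → at least one input occurs → occurs.
Zone A down [OR]: Reserve manual pull 2 is out=occurs, South agent cylinder 2 trips=occurs → at least one input occurs → occurs.
Release chain 2 unavailable [OR]: North heat detector 2 failed=occurs, Zone A down=occurs, Backup release solenoid 2 is down=occurs → at least one input occurs → occurs.
Zone B 2 unavailable [OR]: Aft discharge nozzle 2 offline=occurs, B control panel 2 stuck=occurs, Release chain 2 unavailable=occurs → at least one input occurs → occurs.
Detection loop 2 down [OR]: Manual path inoperative=occurs, #2 smoke detector is inoperative=occurs, Main zone module 2 failed=occurs, Zone B 2 unavailable=occurs → at least one input occurs → occurs.
Fire suppression does not activate [AND]: Zone B lost=occurs, Agent supply unavailable=occurs, Detection loop 2 down=occurs → all inputs occur → occurs.

Yes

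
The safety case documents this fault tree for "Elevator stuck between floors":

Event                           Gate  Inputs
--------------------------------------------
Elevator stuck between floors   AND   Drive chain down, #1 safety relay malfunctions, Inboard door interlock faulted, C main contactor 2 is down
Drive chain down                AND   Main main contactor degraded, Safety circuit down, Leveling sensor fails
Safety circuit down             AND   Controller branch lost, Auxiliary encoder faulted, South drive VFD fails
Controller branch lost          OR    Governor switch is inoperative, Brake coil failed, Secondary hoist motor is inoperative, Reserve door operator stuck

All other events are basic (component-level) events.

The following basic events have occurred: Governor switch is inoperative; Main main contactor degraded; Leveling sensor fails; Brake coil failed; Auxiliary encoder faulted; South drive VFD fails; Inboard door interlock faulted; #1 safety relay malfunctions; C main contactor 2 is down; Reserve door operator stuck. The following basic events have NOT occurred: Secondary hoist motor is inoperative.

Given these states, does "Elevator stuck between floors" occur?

Yes

Controller branch lost [OR]: Governor switch is inoperative=occurs, Brake coil failed=occurs, Secondary hoist motor is inoperative=not, Reserve door operator stuck=occurs → at least one input occurs → occurs.
Safety circuit down [AND]: Controller branch lost=occurs, Auxiliary encoder faulted=occurs, South drive VFD fails=occurs → all inputs occur → occurs.
Drive chain down [AND]: Main main contactor degraded=occurs, Safety circuit down=occurs, Leveling sensor fails=occurs → all inputs occur → occurs.
Elevator stuck between floors [AND]: Drive chain down=occurs, #1 safety relay malfunctions=occurs, Inboard door interlock faulted=occurs, C main contactor 2 is down=occurs → all inputs occur → occurs.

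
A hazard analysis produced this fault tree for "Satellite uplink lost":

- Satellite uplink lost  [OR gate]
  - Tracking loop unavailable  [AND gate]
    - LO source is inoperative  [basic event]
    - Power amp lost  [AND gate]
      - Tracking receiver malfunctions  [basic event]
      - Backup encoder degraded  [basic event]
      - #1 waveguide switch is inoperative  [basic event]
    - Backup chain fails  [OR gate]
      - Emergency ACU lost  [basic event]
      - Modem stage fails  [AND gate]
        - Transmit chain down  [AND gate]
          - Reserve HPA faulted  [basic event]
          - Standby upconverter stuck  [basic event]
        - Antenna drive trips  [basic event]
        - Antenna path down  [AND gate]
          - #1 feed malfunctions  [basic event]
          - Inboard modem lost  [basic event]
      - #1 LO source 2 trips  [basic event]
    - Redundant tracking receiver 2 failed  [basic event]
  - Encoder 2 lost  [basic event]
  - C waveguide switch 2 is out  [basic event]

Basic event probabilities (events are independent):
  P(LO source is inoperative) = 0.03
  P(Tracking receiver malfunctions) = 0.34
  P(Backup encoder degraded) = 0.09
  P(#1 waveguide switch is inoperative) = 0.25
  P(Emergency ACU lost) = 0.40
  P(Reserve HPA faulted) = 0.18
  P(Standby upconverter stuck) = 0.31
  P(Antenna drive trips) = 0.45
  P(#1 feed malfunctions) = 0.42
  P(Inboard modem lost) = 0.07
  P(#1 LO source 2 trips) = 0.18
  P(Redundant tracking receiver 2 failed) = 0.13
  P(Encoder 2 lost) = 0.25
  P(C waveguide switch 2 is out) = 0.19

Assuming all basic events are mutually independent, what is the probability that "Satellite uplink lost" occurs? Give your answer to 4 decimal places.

0.3925

P(Power amp lost) [AND] = 0.34 × 0.09 × 0.25 = 0.007650
P(Transmit chain down) [AND] = 0.18 × 0.31 = 0.055800
P(Antenna path down) [AND] = 0.42 × 0.07 = 0.029400
P(Modem stage fails) [AND] = 0.055800 × 0.45 × 0.029400 = 0.000738
P(Backup chain fails) [OR] = 1 − (1−0.40) × (1−0.000738) × (1−0.18) = 0.508363
P(Tracking loop unavailable) [AND] = 0.03 × 0.007650 × 0.508363 × 0.13 = 0.000015
P(Satellite uplink lost) [OR] = 1 − (1−0.000015) × (1−0.25) × (1−0.19) = 0.392509
Rounded to 4 decimal places: P(Satellite uplink lost) ≈ 0.3925.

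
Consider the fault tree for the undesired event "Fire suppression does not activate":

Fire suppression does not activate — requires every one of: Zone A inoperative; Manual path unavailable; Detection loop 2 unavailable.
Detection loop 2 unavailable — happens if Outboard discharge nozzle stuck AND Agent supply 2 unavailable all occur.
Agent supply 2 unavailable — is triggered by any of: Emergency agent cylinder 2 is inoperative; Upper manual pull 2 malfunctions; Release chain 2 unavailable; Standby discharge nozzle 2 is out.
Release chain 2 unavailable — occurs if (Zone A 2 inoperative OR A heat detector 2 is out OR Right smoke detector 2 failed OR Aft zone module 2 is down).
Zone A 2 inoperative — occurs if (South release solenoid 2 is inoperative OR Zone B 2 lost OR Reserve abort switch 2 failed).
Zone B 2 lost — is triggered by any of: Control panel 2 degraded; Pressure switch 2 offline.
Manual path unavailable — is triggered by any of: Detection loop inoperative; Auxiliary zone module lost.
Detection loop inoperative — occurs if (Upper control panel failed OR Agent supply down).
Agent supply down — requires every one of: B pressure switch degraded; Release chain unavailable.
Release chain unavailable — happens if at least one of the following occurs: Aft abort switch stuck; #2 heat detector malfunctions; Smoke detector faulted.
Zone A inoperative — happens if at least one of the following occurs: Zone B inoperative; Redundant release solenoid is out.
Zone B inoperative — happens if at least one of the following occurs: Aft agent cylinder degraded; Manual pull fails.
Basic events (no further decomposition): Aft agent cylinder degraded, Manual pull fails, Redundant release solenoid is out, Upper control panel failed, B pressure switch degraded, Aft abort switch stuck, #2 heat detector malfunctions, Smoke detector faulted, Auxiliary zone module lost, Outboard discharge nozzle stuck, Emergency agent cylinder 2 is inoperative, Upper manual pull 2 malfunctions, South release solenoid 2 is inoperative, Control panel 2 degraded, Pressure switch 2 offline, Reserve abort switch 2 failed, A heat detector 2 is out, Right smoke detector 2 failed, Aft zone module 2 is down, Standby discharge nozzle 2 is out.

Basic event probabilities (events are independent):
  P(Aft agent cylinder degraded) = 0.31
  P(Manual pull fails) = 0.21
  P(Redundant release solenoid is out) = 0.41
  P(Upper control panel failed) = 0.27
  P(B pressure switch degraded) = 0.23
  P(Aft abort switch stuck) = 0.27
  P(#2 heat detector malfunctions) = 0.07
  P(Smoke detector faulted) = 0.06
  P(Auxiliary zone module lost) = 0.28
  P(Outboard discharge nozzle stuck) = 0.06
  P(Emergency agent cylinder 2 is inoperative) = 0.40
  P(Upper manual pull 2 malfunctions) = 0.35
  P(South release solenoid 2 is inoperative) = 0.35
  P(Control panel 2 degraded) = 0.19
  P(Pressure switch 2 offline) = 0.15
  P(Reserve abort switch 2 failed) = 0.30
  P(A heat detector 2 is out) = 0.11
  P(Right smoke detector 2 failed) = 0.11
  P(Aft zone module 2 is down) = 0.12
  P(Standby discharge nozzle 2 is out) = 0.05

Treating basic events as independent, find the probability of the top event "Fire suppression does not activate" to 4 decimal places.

P(Zone B inoperative) [OR] = 1 − (1−0.31) × (1−0.21) = 0.454900
P(Zone A inoperative) [OR] = 1 − (1−0.454900) × (1−0.41) = 0.678391
P(Release chain unavailable) [OR] = 1 − (1−0.27) × (1−0.07) × (1−0.06) = 0.361834
P(Agent supply down) [AND] = 0.23 × 0.361834 = 0.083222
P(Detection loop inoperative) [OR] = 1 − (1−0.27) × (1−0.083222) = 0.330752
P(Manual path unavailable) [OR] = 1 − (1−0.330752) × (1−0.28) = 0.518141
P(Zone B 2 lost) [OR] = 1 − (1−0.19) × (1−0.15) = 0.311500
P(Zone A 2 inoperative) [OR] = 1 − (1−0.35) × (1−0.311500) × (1−0.30) = 0.686733
P(Release chain 2 unavailable) [OR] = 1 − (1−0.686733) × (1−0.11) × (1−0.11) × (1−0.12) = 0.781638
P(Agent supply 2 unavailable) [OR] = 1 − (1−0.40) × (1−0.35) × (1−0.781638) × (1−0.05) = 0.919097
P(Detection loop 2 unavailable) [AND] = 0.06 × 0.919097 = 0.055146
P(Fire suppression does not activate) [AND] = 0.678391 × 0.518141 × 0.055146 = 0.019384
Rounded to 4 decimal places: P(Fire suppression does not activate) ≈ 0.0194.

0.0194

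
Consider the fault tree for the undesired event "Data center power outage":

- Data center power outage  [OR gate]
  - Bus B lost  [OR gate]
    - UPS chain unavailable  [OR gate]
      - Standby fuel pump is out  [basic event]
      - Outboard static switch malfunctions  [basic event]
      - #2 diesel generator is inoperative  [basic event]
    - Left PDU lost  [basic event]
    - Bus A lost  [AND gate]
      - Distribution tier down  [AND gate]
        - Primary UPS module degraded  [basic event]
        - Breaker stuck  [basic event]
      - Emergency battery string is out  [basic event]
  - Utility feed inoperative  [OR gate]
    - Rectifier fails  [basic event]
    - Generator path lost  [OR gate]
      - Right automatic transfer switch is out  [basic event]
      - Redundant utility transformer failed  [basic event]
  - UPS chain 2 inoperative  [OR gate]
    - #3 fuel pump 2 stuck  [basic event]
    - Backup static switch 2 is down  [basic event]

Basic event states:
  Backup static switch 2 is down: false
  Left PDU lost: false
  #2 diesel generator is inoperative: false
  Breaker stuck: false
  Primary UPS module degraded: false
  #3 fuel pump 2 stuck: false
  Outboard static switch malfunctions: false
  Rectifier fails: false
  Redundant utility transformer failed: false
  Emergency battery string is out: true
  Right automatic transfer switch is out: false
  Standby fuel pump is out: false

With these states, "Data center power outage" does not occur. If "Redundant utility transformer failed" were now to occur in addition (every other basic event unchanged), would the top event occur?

Counterfactual: set "Redundant utility transformer failed" to occurred.
UPS chain unavailable [OR]: Standby fuel pump is out=not, Outboard static switch malfunctions=not, #2 diesel generator is inoperative=not → no input occurs → does not occur.
Distribution tier down [AND]: Primary UPS module degraded=not, Breaker stuck=not → not all inputs occur → does not occur.
Bus A lost [AND]: Distribution tier down=not, Emergency battery string is out=occurs → not all inputs occur → does not occur.
Bus B lost [OR]: UPS chain unavailable=not, Left PDU lost=not, Bus A lost=not → no input occurs → does not occur.
Generator path lost [OR]: Right automatic transfer switch is out=not, Redundant utility transformer failed=occurs → at least one input occurs → occurs.
Utility feed inoperative [OR]: Rectifier fails=not, Generator path lost=occurs → at least one input occurs → occurs.
UPS chain 2 inoperative [OR]: #3 fuel pump 2 stuck=not, Backup static switch 2 is down=not → no input occurs → does not occur.
Data center power outage [OR]: Bus B lost=not, Utility feed inoperative=occurs, UPS chain 2 inoperative=not → at least one input occurs → occurs.

Yes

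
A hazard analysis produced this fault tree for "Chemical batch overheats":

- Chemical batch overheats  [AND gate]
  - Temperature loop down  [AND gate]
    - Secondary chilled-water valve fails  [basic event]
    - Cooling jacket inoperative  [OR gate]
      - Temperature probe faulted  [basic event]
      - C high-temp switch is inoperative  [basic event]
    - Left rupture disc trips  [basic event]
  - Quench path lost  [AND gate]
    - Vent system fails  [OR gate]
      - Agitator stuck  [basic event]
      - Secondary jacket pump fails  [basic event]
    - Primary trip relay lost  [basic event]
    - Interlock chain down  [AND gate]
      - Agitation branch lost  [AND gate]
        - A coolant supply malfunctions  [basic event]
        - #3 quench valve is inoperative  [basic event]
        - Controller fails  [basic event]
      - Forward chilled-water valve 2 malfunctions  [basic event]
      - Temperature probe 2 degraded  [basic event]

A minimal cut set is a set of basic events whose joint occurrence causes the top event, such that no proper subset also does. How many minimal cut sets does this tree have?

4

Cooling jacket inoperative [OR]: union of children's cut sets → 2 cut set(s).
Temperature loop down [AND]: one cut set from each child combined → 1 × 2 × 1 = 2 cut set(s).
Vent system fails [OR]: union of children's cut sets → 2 cut set(s).
Agitation branch lost [AND]: one cut set from each child combined → 1 × 1 × 1 = 1 cut set(s).
Interlock chain down [AND]: one cut set from each child combined → 1 × 1 × 1 = 1 cut set(s).
Quench path lost [AND]: one cut set from each child combined → 2 × 1 × 1 = 2 cut set(s).
Chemical batch overheats [AND]: one cut set from each child combined → 2 × 2 = 4 cut set(s).
Minimal cut sets: {#3 quench valve is inoperative, A coolant supply malfunctions, Agitator stuck, Controller fails, Forward chilled-water valve 2 malfunctions, Left rupture disc trips, Primary trip relay lost, Secondary chilled-water valve fails, Temperature probe 2 degraded, Temperature probe faulted}; {#3 quench valve is inoperative, A coolant supply malfunctions, Controller fails, Forward chilled-water valve 2 malfunctions, Left rupture disc trips, Primary trip relay lost, Secondary chilled-water valve fails, Secondary jacket pump fails, Temperature probe 2 degraded, Temperature probe faulted}; {#3 quench valve is inoperative, A coolant supply malfunctions, Agitator stuck, C high-temp switch is inoperative, Controller fails, Forward chilled-water valve 2 malfunctions, Left rupture disc trips, Primary trip relay lost, Secondary chilled-water valve fails, Temperature probe 2 degraded}; {#3 quench valve is inoperative, A coolant supply malfunctions, C high-temp switch is inoperative, Controller fails, Forward chilled-water valve 2 malfunctions, Left rupture disc trips, Primary trip relay lost, Secondary chilled-water valve fails, Secondary jacket pump fails, Temperature probe 2 degraded}.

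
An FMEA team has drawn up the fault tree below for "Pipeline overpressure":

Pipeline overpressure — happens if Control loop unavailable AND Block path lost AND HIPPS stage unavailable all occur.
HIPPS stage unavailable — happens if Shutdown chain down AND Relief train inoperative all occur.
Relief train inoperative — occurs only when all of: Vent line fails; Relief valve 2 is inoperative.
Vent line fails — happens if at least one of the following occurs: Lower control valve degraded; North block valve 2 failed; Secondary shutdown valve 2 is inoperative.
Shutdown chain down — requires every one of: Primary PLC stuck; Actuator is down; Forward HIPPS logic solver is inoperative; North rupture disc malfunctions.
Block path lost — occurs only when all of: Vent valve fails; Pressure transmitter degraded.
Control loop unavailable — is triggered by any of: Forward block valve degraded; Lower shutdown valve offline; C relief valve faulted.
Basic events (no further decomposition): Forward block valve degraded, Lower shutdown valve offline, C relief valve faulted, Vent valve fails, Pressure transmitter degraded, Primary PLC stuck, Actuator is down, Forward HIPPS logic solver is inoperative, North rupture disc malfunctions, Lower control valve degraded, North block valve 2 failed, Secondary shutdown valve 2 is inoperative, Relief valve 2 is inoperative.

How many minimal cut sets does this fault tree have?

Control loop unavailable [OR]: union of children's cut sets → 3 cut set(s).
Block path lost [AND]: one cut set from each child combined → 1 × 1 = 1 cut set(s).
Shutdown chain down [AND]: one cut set from each child combined → 1 × 1 × 1 × 1 = 1 cut set(s).
Vent line fails [OR]: union of children's cut sets → 3 cut set(s).
Relief train inoperative [AND]: one cut set from each child combined → 3 × 1 = 3 cut set(s).
HIPPS stage unavailable [AND]: one cut set from each child combined → 1 × 3 = 3 cut set(s).
Pipeline overpressure [AND]: one cut set from each child combined → 3 × 1 × 3 = 9 cut set(s).
Minimal cut sets: {Actuator is down, Forward HIPPS logic solver is inoperative, Forward block valve degraded, Lower control valve degraded, North rupture disc malfunctions, Pressure transmitter degraded, Primary PLC stuck, Relief valve 2 is inoperative, Vent valve fails}; {Actuator is down, Forward HIPPS logic solver is inoperative, Forward block valve degraded, North block valve 2 failed, North rupture disc malfunctions, Pressure transmitter degraded, Primary PLC stuck, Relief valve 2 is inoperative, Vent valve fails}; {Actuator is down, Forward HIPPS logic solver is inoperative, Forward block valve degraded, North rupture disc malfunctions, Pressure transmitter degraded, Primary PLC stuck, Relief valve 2 is inoperative, Secondary shutdown valve 2 is inoperative, Vent valve fails}; {Actuator is down, Forward HIPPS logic solver is inoperative, Lower control valve degraded, Lower shutdown valve offline, North rupture disc malfunctions, Pressure transmitter degraded, Primary PLC stuck, Relief valve 2 is inoperative, Vent valve fails}; {Actuator is down, Forward HIPPS logic solver is inoperative, Lower shutdown valve offline, North block valve 2 failed, North rupture disc malfunctions, Pressure transmitter degraded, Primary PLC stuck, Relief valve 2 is inoperative, Vent valve fails}; {Actuator is down, Forward HIPPS logic solver is inoperative, Lower shutdown valve offline, North rupture disc malfunctions, Pressure transmitter degraded, Primary PLC stuck, Relief valve 2 is inoperative, Secondary shutdown valve 2 is inoperative, Vent valve fails}; {Actuator is down, C relief valve faulted, Forward HIPPS logic solver is inoperative, Lower control valve degraded, North rupture disc malfunctions, Pressure transmitter degraded, Primary PLC stuck, Relief valve 2 is inoperative, Vent valve fails}; {Actuator is down, C relief valve faulted, Forward HIPPS logic solver is inoperative, North block valve 2 failed, North rupture disc malfunctions, Pressure transmitter degraded, Primary PLC stuck, Relief valve 2 is inoperative, Vent valve fails}; {Actuator is down, C relief valve faulted, Forward HIPPS logic solver is inoperative, North rupture disc malfunctions, Pressure transmitter degraded, Primary PLC stuck, Relief valve 2 is inoperative, Secondary shutdown valve 2 is inoperative, Vent valve fails}.

9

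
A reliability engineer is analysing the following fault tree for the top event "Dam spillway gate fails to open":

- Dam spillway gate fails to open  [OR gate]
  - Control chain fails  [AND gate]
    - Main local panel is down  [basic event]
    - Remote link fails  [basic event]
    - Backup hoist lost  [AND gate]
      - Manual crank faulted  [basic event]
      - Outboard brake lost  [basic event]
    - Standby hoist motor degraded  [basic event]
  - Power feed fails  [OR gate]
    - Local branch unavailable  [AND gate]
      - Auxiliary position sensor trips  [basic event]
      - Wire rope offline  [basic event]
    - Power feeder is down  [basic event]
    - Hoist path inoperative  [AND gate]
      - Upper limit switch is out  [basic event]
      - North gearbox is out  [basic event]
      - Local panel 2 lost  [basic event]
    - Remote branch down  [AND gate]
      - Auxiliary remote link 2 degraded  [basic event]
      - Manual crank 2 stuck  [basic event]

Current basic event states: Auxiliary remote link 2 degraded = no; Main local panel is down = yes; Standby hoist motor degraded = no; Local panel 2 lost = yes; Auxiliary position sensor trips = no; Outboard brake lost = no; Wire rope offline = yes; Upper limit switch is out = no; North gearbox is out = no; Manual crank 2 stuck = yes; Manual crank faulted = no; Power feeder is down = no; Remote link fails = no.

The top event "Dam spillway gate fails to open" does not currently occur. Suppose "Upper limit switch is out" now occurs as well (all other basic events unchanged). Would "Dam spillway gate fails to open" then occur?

No

Counterfactual: set "Upper limit switch is out" to occurred.
Backup hoist lost [AND]: Manual crank faulted=not, Outboard brake lost=not → not all inputs occur → does not occur.
Control chain fails [AND]: Main local panel is down=occurs, Remote link fails=not, Backup hoist lost=not, Standby hoist motor degraded=not → not all inputs occur → does not occur.
Local branch unavailable [AND]: Auxiliary position sensor trips=not, Wire rope offline=occurs → not all inputs occur → does not occur.
Hoist path inoperative [AND]: Upper limit switch is out=occurs, North gearbox is out=not, Local panel 2 lost=occurs → not all inputs occur → does not occur.
Remote branch down [AND]: Auxiliary remote link 2 degraded=not, Manual crank 2 stuck=occurs → not all inputs occur → does not occur.
Power feed fails [OR]: Local branch unavailable=not, Power feeder is down=not, Hoist path inoperative=not, Remote branch down=not → no input occurs → does not occur.
Dam spillway gate fails to open [OR]: Control chain fails=not, Power feed fails=not → no input occurs → does not occur.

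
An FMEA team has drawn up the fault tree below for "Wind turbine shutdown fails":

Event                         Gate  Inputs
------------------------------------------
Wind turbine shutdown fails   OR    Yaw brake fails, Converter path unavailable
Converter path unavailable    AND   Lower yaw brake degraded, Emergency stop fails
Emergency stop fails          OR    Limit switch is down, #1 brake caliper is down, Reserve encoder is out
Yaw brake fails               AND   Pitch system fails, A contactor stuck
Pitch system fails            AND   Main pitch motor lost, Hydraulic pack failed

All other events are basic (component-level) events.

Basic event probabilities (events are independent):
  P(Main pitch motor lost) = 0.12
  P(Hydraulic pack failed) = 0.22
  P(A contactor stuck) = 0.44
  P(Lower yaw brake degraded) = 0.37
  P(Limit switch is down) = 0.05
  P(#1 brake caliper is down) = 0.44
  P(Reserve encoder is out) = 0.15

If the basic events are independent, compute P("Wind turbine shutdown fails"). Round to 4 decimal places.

0.2119

P(Pitch system fails) [AND] = 0.12 × 0.22 = 0.026400
P(Yaw brake fails) [AND] = 0.026400 × 0.44 = 0.011616
P(Emergency stop fails) [OR] = 1 − (1−0.05) × (1−0.44) × (1−0.15) = 0.547800
P(Converter path unavailable) [AND] = 0.37 × 0.547800 = 0.202686
P(Wind turbine shutdown fails) [OR] = 1 − (1−0.011616) × (1−0.202686) = 0.211948
Rounded to 4 decimal places: P(Wind turbine shutdown fails) ≈ 0.2119.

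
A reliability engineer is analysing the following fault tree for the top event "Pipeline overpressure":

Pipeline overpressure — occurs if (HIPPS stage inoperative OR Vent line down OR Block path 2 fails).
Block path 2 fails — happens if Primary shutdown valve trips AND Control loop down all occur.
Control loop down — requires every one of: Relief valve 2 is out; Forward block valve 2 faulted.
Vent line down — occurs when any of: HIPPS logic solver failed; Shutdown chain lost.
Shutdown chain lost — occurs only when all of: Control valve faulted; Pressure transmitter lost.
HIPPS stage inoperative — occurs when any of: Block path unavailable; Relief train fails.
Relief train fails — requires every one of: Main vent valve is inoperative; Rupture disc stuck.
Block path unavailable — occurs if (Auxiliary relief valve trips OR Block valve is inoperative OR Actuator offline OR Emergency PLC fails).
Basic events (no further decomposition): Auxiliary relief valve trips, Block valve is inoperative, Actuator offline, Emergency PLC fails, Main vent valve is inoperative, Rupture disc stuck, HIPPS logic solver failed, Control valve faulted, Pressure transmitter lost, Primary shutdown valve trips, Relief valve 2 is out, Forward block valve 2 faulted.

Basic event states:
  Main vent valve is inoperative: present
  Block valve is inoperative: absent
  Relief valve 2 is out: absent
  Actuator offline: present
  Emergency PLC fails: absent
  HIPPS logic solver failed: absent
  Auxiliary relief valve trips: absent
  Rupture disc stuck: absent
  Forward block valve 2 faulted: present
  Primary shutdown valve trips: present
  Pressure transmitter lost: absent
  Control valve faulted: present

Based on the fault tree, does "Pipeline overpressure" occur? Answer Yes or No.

Block path unavailable [OR]: Auxiliary relief valve trips=not, Block valve is inoperative=not, Actuator offline=occurs, Emergency PLC fails=not → at least one input occurs → occurs.
Relief train fails [AND]: Main vent valve is inoperative=occurs, Rupture disc stuck=not → not all inputs occur → does not occur.
HIPPS stage inoperative [OR]: Block path unavailable=occurs, Relief train fails=not → at least one input occurs → occurs.
Shutdown chain lost [AND]: Control valve faulted=occurs, Pressure transmitter lost=not → not all inputs occur → does not occur.
Vent line down [OR]: HIPPS logic solver failed=not, Shutdown chain lost=not → no input occurs → does not occur.
Control loop down [AND]: Relief valve 2 is out=not, Forward block valve 2 faulted=occurs → not all inputs occur → does not occur.
Block path 2 fails [AND]: Primary shutdown valve trips=occurs, Control loop down=not → not all inputs occur → does not occur.
Pipeline overpressure [OR]: HIPPS stage inoperative=occurs, Vent line down=not, Block path 2 fails=not → at least one input occurs → occurs.

Yes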